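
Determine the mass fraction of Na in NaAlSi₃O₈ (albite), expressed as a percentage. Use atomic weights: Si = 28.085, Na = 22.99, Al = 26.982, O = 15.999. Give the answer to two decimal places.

8.77 weight percent

Formula mass = 1×22.99 + 1×26.982 + 3×28.085 + 8×15.999 = 262.219 g/mol, of which 22.990 g is Na.
So Na makes up 22.990/262.219 = 0.0877 of the mass, i.e. 8.77%.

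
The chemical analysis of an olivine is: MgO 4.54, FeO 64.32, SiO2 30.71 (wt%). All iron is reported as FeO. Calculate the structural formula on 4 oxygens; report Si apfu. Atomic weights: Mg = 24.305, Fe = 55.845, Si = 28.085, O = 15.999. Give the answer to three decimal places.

1.007 Si apfu

MgO (M=40.304): mol = 0.11264; Mg = 0.11264, O = 0.11264.
FeO (M=71.844): mol = 0.89527; Fe = 0.89527, O = 0.89527.
SiO2 (M=60.083): mol = 0.51113; Si = 0.51113, O = 1.02226.
ΣO = 2.03017; factor = 4/ΣO = 1.97028.
Si apfu = 0.51113 × 1.97028 = 1.007.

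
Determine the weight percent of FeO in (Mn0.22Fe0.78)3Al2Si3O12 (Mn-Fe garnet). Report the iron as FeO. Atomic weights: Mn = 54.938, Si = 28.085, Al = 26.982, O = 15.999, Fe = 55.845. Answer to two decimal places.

33.82 wt%

Formula mass = 497.143 g/mol.
2.34 Fe → 2.3400 mol FeO per formula unit; M(FeO) = 71.844, so FeO mass = 168.115 g.
168.115/497.143 × 100 = 33.82 wt%.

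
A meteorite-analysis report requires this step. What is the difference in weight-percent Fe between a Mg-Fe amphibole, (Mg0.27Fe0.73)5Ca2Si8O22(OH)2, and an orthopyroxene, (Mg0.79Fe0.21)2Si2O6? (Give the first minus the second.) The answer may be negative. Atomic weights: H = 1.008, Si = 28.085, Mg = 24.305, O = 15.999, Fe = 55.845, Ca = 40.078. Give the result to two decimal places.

Fe in (Mg0.27Fe0.73)5Ca2Si8O22(OH)2: molar mass 927.474 g/mol; 3.65×55.845 = 203.834 g → 21.98 wt%.
Fe in (Mg0.79Fe0.21)2Si2O6: molar mass 214.021 g/mol; 0.42×55.845 = 23.455 g → 10.96 wt%.
Difference = 21.98 − 10.96 = 11.02 percentage points.

11.02 percentage points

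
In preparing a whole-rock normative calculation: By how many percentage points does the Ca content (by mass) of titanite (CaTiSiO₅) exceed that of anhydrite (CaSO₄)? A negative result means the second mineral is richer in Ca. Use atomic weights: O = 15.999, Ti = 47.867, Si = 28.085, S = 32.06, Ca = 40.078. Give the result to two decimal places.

First mineral: 40.078 g Ca in 196.025 g formula = 20.45 wt% Ca.
Second mineral: 40.078 g Ca in 136.134 g formula = 29.44 wt% Ca.
20.45% − 29.44% gives a difference of -8.99 percentage points.

-8.99 percentage points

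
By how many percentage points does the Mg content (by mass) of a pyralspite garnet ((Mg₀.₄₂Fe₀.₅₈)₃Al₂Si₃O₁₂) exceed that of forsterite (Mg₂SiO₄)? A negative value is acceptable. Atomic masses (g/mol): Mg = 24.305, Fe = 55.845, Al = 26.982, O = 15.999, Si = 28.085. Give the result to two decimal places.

-27.86 percentage points

M((Mg₀.₄₂Fe₀.₅₈)₃Al₂Si₃O₁₂) = 458.002 g/mol, so wt% Mg = 30.624/458.002 × 100 = 6.69%.
M(Mg₂SiO₄) = 140.691 g/mol, so wt% Mg = 48.610/140.691 × 100 = 34.55%.
6.69 − 34.55 = -27.86 pp.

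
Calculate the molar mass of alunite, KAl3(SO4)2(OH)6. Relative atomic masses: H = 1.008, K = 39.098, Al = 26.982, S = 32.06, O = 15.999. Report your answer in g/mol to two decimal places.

M = 1·39.098 + 3·26.982 + 2·32.06 + 14·15.999 + 6·1.008

414.20 g/mol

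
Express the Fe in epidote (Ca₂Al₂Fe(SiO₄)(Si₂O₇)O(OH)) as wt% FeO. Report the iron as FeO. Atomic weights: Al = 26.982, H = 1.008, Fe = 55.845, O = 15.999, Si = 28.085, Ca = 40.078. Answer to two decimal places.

Molar mass of Ca₂Al₂Fe(SiO₄)(Si₂O₇)O(OH) = 2×40.078 + 2×26.982 + 1×55.845 + 3×28.085 + 13×15.999 + 1×1.008 = 483.215 g/mol.
Each formula unit contains 1 Fe, equivalent to 1/1 = 1.0000 mol FeO.
M(FeO) = 1×55.845 + 1×15.999 = 71.844 g/mol.
Mass of FeO per formula unit = 1.0000 × 71.844 = 71.844 g.
FeO wt% = 71.844 / 483.215 × 100 = 14.87%.

14.87 wt%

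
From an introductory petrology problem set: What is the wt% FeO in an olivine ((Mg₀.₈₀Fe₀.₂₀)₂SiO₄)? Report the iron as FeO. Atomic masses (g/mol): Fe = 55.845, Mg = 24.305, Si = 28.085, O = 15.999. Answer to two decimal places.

18.75 wt%

Formula mass = 153.307 g/mol.
0.40 Fe → 0.4000 mol FeO per formula unit; M(FeO) = 71.844, so FeO mass = 28.738 g.
28.738/153.307 × 100 = 18.75 wt%.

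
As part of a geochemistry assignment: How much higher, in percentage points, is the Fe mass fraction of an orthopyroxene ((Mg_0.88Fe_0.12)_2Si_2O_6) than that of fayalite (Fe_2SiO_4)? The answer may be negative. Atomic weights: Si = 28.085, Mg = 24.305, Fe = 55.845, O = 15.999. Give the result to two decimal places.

-48.38 percentage points

Fe in (Mg_0.88Fe_0.12)_2Si_2O_6: molar mass 208.344 g/mol; 0.24×55.845 = 13.403 g → 6.43 wt%.
Fe in Fe_2SiO_4: molar mass 203.771 g/mol; 2×55.845 = 111.690 g → 54.81 wt%.
Difference = 6.43 − 54.81 = -48.38 percentage points.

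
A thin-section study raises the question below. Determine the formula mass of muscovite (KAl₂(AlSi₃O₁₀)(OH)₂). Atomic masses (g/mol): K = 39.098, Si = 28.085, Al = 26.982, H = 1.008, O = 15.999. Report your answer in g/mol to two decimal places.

398.30 g/mol

K: 1 × 39.098 = 39.0980
Al: 3 × 26.982 = 80.9460
Si: 3 × 28.085 = 84.2550
O: 12 × 15.999 = 191.9880
H: 2 × 1.008 = 2.0160
Summing the contributions gives the formula mass.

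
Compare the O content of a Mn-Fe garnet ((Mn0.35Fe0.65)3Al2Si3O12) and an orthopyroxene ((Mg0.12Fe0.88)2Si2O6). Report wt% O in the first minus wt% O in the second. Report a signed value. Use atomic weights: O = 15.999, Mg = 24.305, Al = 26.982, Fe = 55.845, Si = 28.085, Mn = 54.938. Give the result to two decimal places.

1.19 percentage points

First mineral: 191.988 g O in 496.790 g formula = 38.65 wt% O.
Second mineral: 95.994 g O in 256.284 g formula = 37.46 wt% O.
38.65% − 37.46% gives a difference of 1.19 percentage points.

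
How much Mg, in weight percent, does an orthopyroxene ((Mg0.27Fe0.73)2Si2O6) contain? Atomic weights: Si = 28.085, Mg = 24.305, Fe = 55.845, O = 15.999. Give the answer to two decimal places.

Formula mass = 0.54×24.305 + 1.46×55.845 + 2×28.085 + 6×15.999 = 246.822 g/mol, of which 13.125 g is Mg.
So Mg makes up 13.125/246.822 = 0.0532 of the mass, i.e. 5.32%.

5.32 weight percent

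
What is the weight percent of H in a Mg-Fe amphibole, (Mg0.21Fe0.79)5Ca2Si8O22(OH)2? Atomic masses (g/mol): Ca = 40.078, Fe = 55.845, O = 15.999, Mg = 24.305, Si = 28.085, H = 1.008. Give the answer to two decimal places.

0.22 weight percent

Formula mass = 1.05*24.305 + 3.95*55.845 + 2*40.078 + 8*28.085 + 24*15.999 + 2*1.008 = 936.936 g/mol, of which 2.016 g is H.
So H makes up 2.016/936.936 = 0.0022 of the mass, i.e. 0.22%.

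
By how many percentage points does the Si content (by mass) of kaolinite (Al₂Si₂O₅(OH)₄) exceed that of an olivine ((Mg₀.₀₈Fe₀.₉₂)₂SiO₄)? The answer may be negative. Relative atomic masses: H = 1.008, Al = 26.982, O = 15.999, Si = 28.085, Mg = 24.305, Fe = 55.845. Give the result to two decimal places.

M(Al₂Si₂O₅(OH)₄) = 258.157 g/mol, so wt% Si = 56.170/258.157 × 100 = 21.76%.
M((Mg₀.₀₈Fe₀.₉₂)₂SiO₄) = 198.725 g/mol, so wt% Si = 28.085/198.725 × 100 = 14.13%.
21.76 − 14.13 = 7.63 pp.

7.63 percentage points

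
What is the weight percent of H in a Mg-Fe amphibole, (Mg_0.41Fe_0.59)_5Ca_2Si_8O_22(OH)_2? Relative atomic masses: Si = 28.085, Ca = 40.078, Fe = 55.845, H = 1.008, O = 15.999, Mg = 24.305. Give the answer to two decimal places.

Formula mass = 2.05*24.305 + 2.95*55.845 + 2*40.078 + 8*28.085 + 24*15.999 + 2*1.008 = 905.396 g/mol, of which 2.016 g is H.
So H makes up 2.016/905.396 = 0.0022 of the mass, i.e. 0.22%.

0.22 wt%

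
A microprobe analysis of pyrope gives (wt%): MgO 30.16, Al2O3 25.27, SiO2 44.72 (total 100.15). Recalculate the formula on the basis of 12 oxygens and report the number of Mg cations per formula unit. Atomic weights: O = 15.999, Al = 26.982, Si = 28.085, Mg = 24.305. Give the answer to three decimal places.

MgO: 30.16/40.304 = 0.74831 mol → 0.74831 mol Mg, 0.74831 mol O.
Al2O3: 25.27/101.961 = 0.24784 mol → 0.49568 mol Al, 0.74352 mol O.
SiO2: 44.72/60.083 = 0.74430 mol → 0.74430 mol Si, 1.48860 mol O.
Total oxygen = 2.98043 mol. Normalization factor = 12/2.98043 = 4.02626.
Mg per 12 O = 0.74831 × 4.02626 = 3.013.

3.013 Mg apfu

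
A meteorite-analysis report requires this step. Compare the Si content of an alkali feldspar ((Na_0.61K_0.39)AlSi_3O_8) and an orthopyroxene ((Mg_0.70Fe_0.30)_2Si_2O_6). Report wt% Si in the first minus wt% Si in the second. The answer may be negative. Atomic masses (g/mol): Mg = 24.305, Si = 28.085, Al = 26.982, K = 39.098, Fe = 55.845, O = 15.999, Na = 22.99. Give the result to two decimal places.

5.81 percentage points

First mineral: 84.255 g Si in 268.501 g formula = 31.38 wt% Si.
Second mineral: 56.170 g Si in 219.698 g formula = 25.57 wt% Si.
31.38% − 25.57% gives a difference of 5.81 percentage points.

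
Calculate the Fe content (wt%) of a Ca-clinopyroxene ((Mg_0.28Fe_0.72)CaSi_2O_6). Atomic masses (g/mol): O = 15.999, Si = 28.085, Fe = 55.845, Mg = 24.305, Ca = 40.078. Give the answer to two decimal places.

16.81 wt%

Formula mass = 0.28·24.305 + 0.72·55.845 + 1·40.078 + 2·28.085 + 6·15.999 = 239.256 g/mol, of which 40.208 g is Fe.
So Fe makes up 40.208/239.256 = 0.1681 of the mass, i.e. 16.81%.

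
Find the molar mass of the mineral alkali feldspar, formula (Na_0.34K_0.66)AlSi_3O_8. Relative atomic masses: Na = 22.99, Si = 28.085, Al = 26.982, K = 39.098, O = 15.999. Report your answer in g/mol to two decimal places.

272.85 g/mol

The formula mass is the sum 0.34*22.99 + 0.66*39.098 + 1*26.982 + 3*28.085 + 8*15.999.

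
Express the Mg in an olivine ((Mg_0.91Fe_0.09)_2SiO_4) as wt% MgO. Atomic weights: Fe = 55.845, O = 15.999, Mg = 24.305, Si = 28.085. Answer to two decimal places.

50.12 wt%

Molar mass of (Mg_0.91Fe_0.09)_2SiO_4 = 1.82*24.305 + 0.18*55.845 + 1*28.085 + 4*15.999 = 146.368 g/mol.
Each formula unit contains 1.82 Mg, equivalent to 1.82/1 = 1.8200 mol MgO.
M(MgO) = 1×24.305 + 1×15.999 = 40.304 g/mol.
Mass of MgO per formula unit = 1.8200 × 40.304 = 73.353 g.
MgO wt% = 73.353 / 146.368 × 100 = 50.12%.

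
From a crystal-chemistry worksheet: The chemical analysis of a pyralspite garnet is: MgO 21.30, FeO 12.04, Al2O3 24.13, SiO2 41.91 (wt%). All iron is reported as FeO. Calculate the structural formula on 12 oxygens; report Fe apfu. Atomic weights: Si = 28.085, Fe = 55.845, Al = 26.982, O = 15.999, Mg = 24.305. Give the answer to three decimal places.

MgO (M=40.304): mol = 0.52848; Mg = 0.52848, O = 0.52848.
FeO (M=71.844): mol = 0.16759; Fe = 0.16759, O = 0.16759.
Al2O3 (M=101.961): mol = 0.23666; Al = 0.47332, O = 0.70998.
SiO2 (M=60.083): mol = 0.69754; Si = 0.69754, O = 1.39508.
ΣO = 2.80113; factor = 12/ΣO = 4.28399.
Fe apfu = 0.16759 × 4.28399 = 0.718.

0.718 Fe apfu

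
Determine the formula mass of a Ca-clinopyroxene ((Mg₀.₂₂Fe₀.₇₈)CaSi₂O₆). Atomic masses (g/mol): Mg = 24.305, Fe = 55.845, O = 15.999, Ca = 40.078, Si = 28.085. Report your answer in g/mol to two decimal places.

Mg: 0.22 × 24.305 = 5.3471
Fe: 0.78 × 55.845 = 43.5591
Ca: 1 × 40.078 = 40.0780
Si: 2 × 28.085 = 56.1700
O: 6 × 15.999 = 95.9940
Summing the contributions gives the formula mass.

241.15 g/mol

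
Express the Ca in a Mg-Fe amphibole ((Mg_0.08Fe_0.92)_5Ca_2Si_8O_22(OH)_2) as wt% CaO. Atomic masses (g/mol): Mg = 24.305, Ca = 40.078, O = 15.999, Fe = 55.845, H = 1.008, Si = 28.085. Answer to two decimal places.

11.71 wt%

Formula mass = 957.437 g/mol.
2 Ca → 2.0000 mol CaO per formula unit; M(CaO) = 56.077, so CaO mass = 112.154 g.
112.154/957.437 × 100 = 11.71 wt%.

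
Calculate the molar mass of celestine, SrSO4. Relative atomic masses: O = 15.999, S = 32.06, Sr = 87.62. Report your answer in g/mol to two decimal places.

Sr: 1 × 87.62 = 87.6200
S: 1 × 32.06 = 32.0600
O: 4 × 15.999 = 63.9960
Summing the contributions gives the formula mass.

183.68 g/mol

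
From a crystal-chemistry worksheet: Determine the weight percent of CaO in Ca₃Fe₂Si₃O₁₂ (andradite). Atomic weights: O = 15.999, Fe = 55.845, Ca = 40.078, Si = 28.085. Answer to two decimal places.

M(Ca₃Fe₂Si₃O₁₂) = 508.167 g/mol; M(CaO) = 56.077 g/mol.
Moles CaO per formula unit = 3 Ca ÷ 1 = 3.0000.
CaO fraction = (3.0000 × 56.077) / 508.167 = 168.231/508.167 = 0.3311.

33.11 wt%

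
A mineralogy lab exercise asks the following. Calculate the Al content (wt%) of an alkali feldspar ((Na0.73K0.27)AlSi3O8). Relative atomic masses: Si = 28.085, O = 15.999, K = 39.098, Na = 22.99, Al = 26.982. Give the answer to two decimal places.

M((Na0.73K0.27)AlSi3O8) = 266.568 g/mol.
Al contributes 1 × 26.982 = 26.982 g per mole.
26.982/266.568 = 0.1012 → 10.12%.

10.12 wt%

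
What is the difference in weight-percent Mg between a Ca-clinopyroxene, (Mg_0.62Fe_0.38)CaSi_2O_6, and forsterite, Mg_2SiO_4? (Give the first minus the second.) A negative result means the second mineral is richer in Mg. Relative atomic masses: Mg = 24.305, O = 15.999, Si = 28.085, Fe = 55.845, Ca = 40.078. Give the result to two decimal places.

First mineral: 15.069 g Mg in 228.532 g formula = 6.59 wt% Mg.
Second mineral: 48.610 g Mg in 140.691 g formula = 34.55 wt% Mg.
6.59% − 34.55% gives a difference of -27.96 percentage points.

-27.96 percentage points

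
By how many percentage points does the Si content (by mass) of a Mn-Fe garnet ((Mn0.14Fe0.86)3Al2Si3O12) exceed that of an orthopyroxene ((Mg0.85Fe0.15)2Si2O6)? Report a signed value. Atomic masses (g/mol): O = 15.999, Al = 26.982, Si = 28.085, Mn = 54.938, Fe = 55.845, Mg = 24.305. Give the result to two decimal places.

-9.78 percentage points

Si in (Mn0.14Fe0.86)3Al2Si3O12: molar mass 497.361 g/mol; 3×28.085 = 84.255 g → 16.94 wt%.
Si in (Mg0.85Fe0.15)2Si2O6: molar mass 210.236 g/mol; 2×28.085 = 56.170 g → 26.72 wt%.
Difference = 16.94 − 26.72 = -9.78 percentage points.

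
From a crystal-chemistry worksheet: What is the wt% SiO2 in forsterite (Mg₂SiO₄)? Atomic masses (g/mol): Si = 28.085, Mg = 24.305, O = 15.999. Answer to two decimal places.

42.71 wt%

Molar mass of Mg₂SiO₄ = 2·24.305 + 1·28.085 + 4·15.999 = 140.691 g/mol.
Each formula unit contains 1 Si, equivalent to 1/1 = 1.0000 mol SiO2.
M(SiO2) = 1×28.085 + 2×15.999 = 60.083 g/mol.
Mass of SiO2 per formula unit = 1.0000 × 60.083 = 60.083 g.
SiO2 wt% = 60.083 / 140.691 × 100 = 42.71%.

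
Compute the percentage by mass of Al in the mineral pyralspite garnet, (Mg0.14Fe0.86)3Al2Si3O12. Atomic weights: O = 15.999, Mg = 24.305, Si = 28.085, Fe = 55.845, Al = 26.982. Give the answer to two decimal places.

Formula mass = 0.42*24.305 + 2.58*55.845 + 2*26.982 + 3*28.085 + 12*15.999 = 484.495 g/mol, of which 53.964 g is Al.
So Al makes up 53.964/484.495 = 0.1114 of the mass, i.e. 11.14%.

11.14 wt%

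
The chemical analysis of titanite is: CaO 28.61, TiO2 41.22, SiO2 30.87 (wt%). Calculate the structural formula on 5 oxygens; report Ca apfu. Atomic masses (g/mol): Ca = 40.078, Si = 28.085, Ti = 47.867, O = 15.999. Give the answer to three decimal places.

0.993 Ca apfu

CaO (M=56.077): mol = 0.51019; Ca = 0.51019, O = 0.51019.
TiO2 (M=79.865): mol = 0.51612; Ti = 0.51612, O = 1.03224.
SiO2 (M=60.083): mol = 0.51379; Si = 0.51379, O = 1.02758.
ΣO = 2.57001; factor = 5/ΣO = 1.94552.
Ca apfu = 0.51019 × 1.94552 = 0.993.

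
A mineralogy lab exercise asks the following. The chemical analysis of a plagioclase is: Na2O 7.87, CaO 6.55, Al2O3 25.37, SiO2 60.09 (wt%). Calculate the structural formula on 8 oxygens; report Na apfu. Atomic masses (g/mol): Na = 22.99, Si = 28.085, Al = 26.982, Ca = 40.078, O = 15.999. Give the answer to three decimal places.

Na2O: 7.87/61.979 = 0.12698 mol → 0.25396 mol Na, 0.12698 mol O.
CaO: 6.55/56.077 = 0.11680 mol → 0.11680 mol Ca, 0.11680 mol O.
Al2O3: 25.37/101.961 = 0.24882 mol → 0.49764 mol Al, 0.74646 mol O.
SiO2: 60.09/60.083 = 1.00012 mol → 1.00012 mol Si, 2.00024 mol O.
Total oxygen = 2.99048 mol. Normalization factor = 8/2.99048 = 2.67516.
Na per 8 O = 0.25396 × 2.67516 = 0.679.

0.679 Na apfu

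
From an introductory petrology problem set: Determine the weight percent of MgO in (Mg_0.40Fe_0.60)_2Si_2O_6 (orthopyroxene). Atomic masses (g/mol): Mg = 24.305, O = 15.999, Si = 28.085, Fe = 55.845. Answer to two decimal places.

13.51 wt%

Formula mass = 238.622 g/mol.
0.80 Mg → 0.8000 mol MgO per formula unit; M(MgO) = 40.304, so MgO mass = 32.243 g.
32.243/238.622 × 100 = 13.51 wt%.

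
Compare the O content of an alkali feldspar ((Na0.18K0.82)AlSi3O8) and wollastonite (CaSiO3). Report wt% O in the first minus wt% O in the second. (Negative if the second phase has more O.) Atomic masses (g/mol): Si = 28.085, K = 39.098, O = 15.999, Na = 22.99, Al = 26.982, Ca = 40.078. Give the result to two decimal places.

M((Na0.18K0.82)AlSi3O8) = 275.428 g/mol, so wt% O = 127.992/275.428 × 100 = 46.47%.
M(CaSiO3) = 116.160 g/mol, so wt% O = 47.997/116.160 × 100 = 41.32%.
46.47 − 41.32 = 5.15 pp.

5.15 percentage points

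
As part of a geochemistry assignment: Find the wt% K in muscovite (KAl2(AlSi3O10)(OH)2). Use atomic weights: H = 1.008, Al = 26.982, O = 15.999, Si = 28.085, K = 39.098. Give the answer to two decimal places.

M(KAl2(AlSi3O10)(OH)2) = 398.303 g/mol.
K contributes 1 × 39.098 = 39.098 g per mole.
39.098/398.303 = 0.0982 → 9.82%.

9.82 mass %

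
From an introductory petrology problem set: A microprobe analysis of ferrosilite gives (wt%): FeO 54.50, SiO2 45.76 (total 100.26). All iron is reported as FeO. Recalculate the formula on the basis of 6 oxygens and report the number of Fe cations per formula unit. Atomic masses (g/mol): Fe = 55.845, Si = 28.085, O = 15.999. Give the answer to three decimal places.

FeO (M=71.844): mol = 0.75859; Fe = 0.75859, O = 0.75859.
SiO2 (M=60.083): mol = 0.76161; Si = 0.76161, O = 1.52322.
ΣO = 2.28181; factor = 6/ΣO = 2.62949.
Fe apfu = 0.75859 × 2.62949 = 1.995.

1.995 Fe apfu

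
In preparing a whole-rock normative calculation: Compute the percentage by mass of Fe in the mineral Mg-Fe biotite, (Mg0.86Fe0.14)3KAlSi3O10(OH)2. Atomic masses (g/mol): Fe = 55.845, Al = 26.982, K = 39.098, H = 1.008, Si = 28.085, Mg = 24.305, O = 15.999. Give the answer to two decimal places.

5.45 weight percent

Molar mass of (Mg0.86Fe0.14)3KAlSi3O10(OH)2: 2.58×24.305 + 0.42×55.845 + 1×39.098 + 1×26.982 + 3×28.085 + 12×15.999 + 2×1.008 = 430.501 g/mol.
Mass of Fe per formula unit: 0.42 × 55.845 = 23.455 g.
Weight fraction Fe = 23.455 / 430.501 = 0.0545.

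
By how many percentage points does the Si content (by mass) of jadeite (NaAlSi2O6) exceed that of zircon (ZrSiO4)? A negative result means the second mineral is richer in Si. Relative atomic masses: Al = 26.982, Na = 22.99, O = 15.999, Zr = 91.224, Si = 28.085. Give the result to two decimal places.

12.47 percentage points

Si in NaAlSi2O6: molar mass 202.136 g/mol; 2×28.085 = 56.170 g → 27.79 wt%.
Si in ZrSiO4: molar mass 183.305 g/mol; 1×28.085 = 28.085 g → 15.32 wt%.
Difference = 27.79 − 15.32 = 12.47 percentage points.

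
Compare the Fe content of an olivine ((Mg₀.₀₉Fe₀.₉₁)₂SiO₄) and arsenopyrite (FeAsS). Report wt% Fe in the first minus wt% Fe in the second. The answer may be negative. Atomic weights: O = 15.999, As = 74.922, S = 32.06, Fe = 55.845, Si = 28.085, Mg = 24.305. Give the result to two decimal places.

M((Mg₀.₀₉Fe₀.₉₁)₂SiO₄) = 198.094 g/mol, so wt% Fe = 101.638/198.094 × 100 = 51.31%.
M(FeAsS) = 162.827 g/mol, so wt% Fe = 55.845/162.827 × 100 = 34.30%.
51.31 − 34.30 = 17.01 pp.

17.01 percentage points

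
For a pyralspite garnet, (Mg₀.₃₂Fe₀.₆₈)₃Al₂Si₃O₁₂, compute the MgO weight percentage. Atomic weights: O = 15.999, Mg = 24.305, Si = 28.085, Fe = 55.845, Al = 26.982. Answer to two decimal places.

8.28 wt%

Molar mass of (Mg₀.₃₂Fe₀.₆₈)₃Al₂Si₃O₁₂ = 0.96·24.305 + 2.04·55.845 + 2·26.982 + 3·28.085 + 12·15.999 = 467.464 g/mol.
Each formula unit contains 0.96 Mg, equivalent to 0.96/1 = 0.9600 mol MgO.
M(MgO) = 1×24.305 + 1×15.999 = 40.304 g/mol.
Mass of MgO per formula unit = 0.9600 × 40.304 = 38.692 g.
MgO wt% = 38.692 / 467.464 × 100 = 8.28%.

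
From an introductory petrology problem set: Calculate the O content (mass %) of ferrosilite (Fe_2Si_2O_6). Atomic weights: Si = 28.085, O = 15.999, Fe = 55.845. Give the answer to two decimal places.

36.38 mass %

Molar mass of Fe_2Si_2O_6: 2*55.845 + 2*28.085 + 6*15.999 = 263.854 g/mol.
Mass of O per formula unit: 6 × 15.999 = 95.994 g.
Weight fraction O = 95.994 / 263.854 = 0.3638.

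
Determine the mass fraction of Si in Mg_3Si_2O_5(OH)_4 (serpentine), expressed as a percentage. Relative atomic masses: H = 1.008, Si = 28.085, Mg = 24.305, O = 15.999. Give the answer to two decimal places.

M(Mg_3Si_2O_5(OH)_4) = 277.108 g/mol.
Si contributes 2 × 28.085 = 56.170 g per mole.
56.170/277.108 = 0.2027 → 20.27%.

20.27 wt%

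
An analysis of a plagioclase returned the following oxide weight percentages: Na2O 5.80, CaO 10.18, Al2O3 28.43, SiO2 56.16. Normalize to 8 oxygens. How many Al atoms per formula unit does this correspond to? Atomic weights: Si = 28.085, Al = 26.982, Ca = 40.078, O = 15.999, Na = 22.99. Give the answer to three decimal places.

Na2O (M=61.979): mol = 0.09358; Na = 0.18716, O = 0.09358.
CaO (M=56.077): mol = 0.18154; Ca = 0.18154, O = 0.18154.
Al2O3 (M=101.961): mol = 0.27883; Al = 0.55766, O = 0.83649.
SiO2 (M=60.083): mol = 0.93471; Si = 0.93471, O = 1.86942.
ΣO = 2.98103; factor = 8/ΣO = 2.68364.
Al apfu = 0.55766 × 2.68364 = 1.497.

1.497 Al apfu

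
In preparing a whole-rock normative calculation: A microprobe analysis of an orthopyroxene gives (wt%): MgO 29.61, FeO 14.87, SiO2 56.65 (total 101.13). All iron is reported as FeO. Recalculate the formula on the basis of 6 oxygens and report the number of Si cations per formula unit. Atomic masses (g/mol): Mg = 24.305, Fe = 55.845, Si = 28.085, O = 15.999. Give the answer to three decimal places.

2.001 Si apfu

MgO: 29.61/40.304 = 0.73467 mol → 0.73467 mol Mg, 0.73467 mol O.
FeO: 14.87/71.844 = 0.20698 mol → 0.20698 mol Fe, 0.20698 mol O.
SiO2: 56.65/60.083 = 0.94286 mol → 0.94286 mol Si, 1.88572 mol O.
Total oxygen = 2.82737 mol. Normalization factor = 6/2.82737 = 2.12211.
Si per 6 O = 0.94286 × 2.12211 = 2.001.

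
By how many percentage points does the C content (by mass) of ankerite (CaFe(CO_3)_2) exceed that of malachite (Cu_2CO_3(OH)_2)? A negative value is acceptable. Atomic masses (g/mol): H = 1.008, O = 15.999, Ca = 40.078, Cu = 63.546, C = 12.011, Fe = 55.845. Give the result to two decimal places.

5.69 percentage points

C in CaFe(CO_3)_2: molar mass 215.939 g/mol; 2×12.011 = 24.022 g → 11.12 wt%.
C in Cu_2CO_3(OH)_2: molar mass 221.114 g/mol; 1×12.011 = 12.011 g → 5.43 wt%.
Difference = 11.12 − 5.43 = 5.69 percentage points.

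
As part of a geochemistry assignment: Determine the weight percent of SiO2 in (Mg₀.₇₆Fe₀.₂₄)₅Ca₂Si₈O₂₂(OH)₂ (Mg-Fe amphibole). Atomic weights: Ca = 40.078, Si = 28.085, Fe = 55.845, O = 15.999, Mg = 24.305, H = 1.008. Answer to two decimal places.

Formula mass = 850.201 g/mol.
8 Si → 8.0000 mol SiO2 per formula unit; M(SiO2) = 60.083, so SiO2 mass = 480.664 g.
480.664/850.201 × 100 = 56.54 wt%.

56.54 wt%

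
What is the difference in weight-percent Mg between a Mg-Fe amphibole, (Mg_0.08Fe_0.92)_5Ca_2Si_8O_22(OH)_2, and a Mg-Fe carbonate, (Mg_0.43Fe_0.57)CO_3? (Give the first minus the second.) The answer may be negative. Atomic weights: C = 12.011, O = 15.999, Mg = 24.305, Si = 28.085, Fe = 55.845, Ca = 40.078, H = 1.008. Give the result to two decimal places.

-9.20 percentage points

Mg in (Mg_0.08Fe_0.92)_5Ca_2Si_8O_22(OH)_2: molar mass 957.437 g/mol; 0.40×24.305 = 9.722 g → 1.02 wt%.
Mg in (Mg_0.43Fe_0.57)CO_3: molar mass 102.291 g/mol; 0.43×24.305 = 10.451 g → 10.22 wt%.
Difference = 1.02 − 10.22 = -9.20 percentage points.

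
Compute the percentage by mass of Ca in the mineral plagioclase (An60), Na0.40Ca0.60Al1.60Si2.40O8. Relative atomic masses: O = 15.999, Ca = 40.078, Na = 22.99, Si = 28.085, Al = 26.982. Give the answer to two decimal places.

8.85 wt%

M(Na0.40Ca0.60Al1.60Si2.40O8) = 271.810 g/mol.
Ca contributes 0.60 × 40.078 = 24.047 g per mole.
24.047/271.810 = 0.0885 → 8.85%.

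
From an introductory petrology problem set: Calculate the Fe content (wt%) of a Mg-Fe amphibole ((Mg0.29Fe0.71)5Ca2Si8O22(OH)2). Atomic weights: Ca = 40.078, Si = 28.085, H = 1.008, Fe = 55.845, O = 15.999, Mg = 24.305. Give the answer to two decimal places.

Molar mass of (Mg0.29Fe0.71)5Ca2Si8O22(OH)2: 1.45·24.305 + 3.55·55.845 + 2·40.078 + 8·28.085 + 24·15.999 + 2·1.008 = 924.320 g/mol.
Mass of Fe per formula unit: 3.55 × 55.845 = 198.250 g.
Weight fraction Fe = 198.250 / 924.320 = 0.2145.

21.45 wt%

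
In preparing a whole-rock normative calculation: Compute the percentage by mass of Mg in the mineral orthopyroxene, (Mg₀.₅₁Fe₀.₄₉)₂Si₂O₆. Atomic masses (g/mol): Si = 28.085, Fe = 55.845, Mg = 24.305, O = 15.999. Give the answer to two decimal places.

10.70 weight percent

Formula mass = 1.02*24.305 + 0.98*55.845 + 2*28.085 + 6*15.999 = 231.683 g/mol, of which 24.791 g is Mg.
So Mg makes up 24.791/231.683 = 0.1070 of the mass, i.e. 10.70%.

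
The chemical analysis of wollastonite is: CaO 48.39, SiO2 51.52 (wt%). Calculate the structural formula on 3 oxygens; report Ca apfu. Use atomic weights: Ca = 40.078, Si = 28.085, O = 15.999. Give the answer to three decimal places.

1.004 Ca apfu

CaO: 48.39/56.077 = 0.86292 mol → 0.86292 mol Ca, 0.86292 mol O.
SiO2: 51.52/60.083 = 0.85748 mol → 0.85748 mol Si, 1.71496 mol O.
Total oxygen = 2.57788 mol. Normalization factor = 3/2.57788 = 1.16375.
Ca per 3 O = 0.86292 × 1.16375 = 1.004.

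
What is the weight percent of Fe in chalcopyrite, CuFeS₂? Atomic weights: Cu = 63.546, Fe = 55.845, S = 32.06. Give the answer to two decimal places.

30.43 wt%

Molar mass of CuFeS₂: 1×63.546 + 1×55.845 + 2×32.06 = 183.511 g/mol.
Mass of Fe per formula unit: 1 × 55.845 = 55.845 g.
Weight fraction Fe = 55.845 / 183.511 = 0.3043.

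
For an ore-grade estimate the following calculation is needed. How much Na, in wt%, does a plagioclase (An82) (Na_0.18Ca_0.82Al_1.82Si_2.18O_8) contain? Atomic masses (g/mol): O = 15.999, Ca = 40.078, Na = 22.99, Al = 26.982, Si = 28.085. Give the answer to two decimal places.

1.50 wt%

Formula mass = 0.18·22.99 + 0.82·40.078 + 1.82·26.982 + 2.18·28.085 + 8·15.999 = 275.327 g/mol, of which 4.138 g is Na.
So Na makes up 4.138/275.327 = 0.0150 of the mass, i.e. 1.50%.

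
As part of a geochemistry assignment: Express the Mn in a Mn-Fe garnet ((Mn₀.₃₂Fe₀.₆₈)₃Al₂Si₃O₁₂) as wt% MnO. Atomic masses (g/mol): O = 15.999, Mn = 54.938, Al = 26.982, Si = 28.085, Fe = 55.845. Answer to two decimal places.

13.71 wt%

Molar mass of (Mn₀.₃₂Fe₀.₆₈)₃Al₂Si₃O₁₂ = 0.96*54.938 + 2.04*55.845 + 2*26.982 + 3*28.085 + 12*15.999 = 496.871 g/mol.
Each formula unit contains 0.96 Mn, equivalent to 0.96/1 = 0.9600 mol MnO.
M(MnO) = 1×54.938 + 1×15.999 = 70.937 g/mol.
Mass of MnO per formula unit = 0.9600 × 70.937 = 68.100 g.
MnO wt% = 68.100 / 496.871 × 100 = 13.71%.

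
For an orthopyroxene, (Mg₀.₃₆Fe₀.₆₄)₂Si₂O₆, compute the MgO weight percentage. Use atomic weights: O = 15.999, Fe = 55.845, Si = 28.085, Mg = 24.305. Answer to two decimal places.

12.03 wt%

M((Mg₀.₃₆Fe₀.₆₄)₂Si₂O₆) = 241.145 g/mol; M(MgO) = 40.304 g/mol.
Moles MgO per formula unit = 0.72 Mg ÷ 1 = 0.7200.
MgO fraction = (0.7200 × 40.304) / 241.145 = 29.019/241.145 = 0.1203.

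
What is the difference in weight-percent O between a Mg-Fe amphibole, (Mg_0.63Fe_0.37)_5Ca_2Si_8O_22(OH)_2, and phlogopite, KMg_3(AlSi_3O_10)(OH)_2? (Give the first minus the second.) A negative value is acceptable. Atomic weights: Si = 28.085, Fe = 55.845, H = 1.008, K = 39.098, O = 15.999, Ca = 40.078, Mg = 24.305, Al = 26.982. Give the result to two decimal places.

First mineral: 383.976 g O in 870.702 g formula = 44.10 wt% O.
Second mineral: 191.988 g O in 417.254 g formula = 46.01 wt% O.
44.10% − 46.01% gives a difference of -1.91 percentage points.

-1.91 percentage points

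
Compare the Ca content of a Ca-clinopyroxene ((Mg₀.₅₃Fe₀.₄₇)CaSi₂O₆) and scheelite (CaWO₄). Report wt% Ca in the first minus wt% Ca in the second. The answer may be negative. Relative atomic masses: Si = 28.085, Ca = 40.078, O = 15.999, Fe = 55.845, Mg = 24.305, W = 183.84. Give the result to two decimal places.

3.40 percentage points

Ca in (Mg₀.₅₃Fe₀.₄₇)CaSi₂O₆: molar mass 231.371 g/mol; 1×40.078 = 40.078 g → 17.32 wt%.
Ca in CaWO₄: molar mass 287.914 g/mol; 1×40.078 = 40.078 g → 13.92 wt%.
Difference = 17.32 − 13.92 = 3.40 percentage points.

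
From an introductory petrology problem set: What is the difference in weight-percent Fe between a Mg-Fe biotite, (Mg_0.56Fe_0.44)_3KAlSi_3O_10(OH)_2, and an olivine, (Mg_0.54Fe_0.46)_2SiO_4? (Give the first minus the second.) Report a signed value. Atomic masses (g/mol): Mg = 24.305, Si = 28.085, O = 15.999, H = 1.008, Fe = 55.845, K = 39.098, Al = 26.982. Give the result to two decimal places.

First mineral: 73.715 g Fe in 458.887 g formula = 16.06 wt% Fe.
Second mineral: 51.377 g Fe in 169.708 g formula = 30.27 wt% Fe.
16.06% − 30.27% gives a difference of -14.21 percentage points.

-14.21 percentage points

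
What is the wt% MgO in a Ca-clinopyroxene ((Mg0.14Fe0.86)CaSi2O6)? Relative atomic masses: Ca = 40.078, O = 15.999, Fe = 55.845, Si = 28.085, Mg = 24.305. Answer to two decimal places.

2.32 wt%

Formula mass = 243.671 g/mol.
0.14 Mg → 0.1400 mol MgO per formula unit; M(MgO) = 40.304, so MgO mass = 5.643 g.
5.643/243.671 × 100 = 2.32 wt%.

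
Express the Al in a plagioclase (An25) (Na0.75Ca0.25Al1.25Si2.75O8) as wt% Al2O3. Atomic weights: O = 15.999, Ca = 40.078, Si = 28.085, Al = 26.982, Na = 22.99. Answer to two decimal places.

23.94 wt%

Molar mass of Na0.75Ca0.25Al1.25Si2.75O8 = 0.75·22.99 + 0.25·40.078 + 1.25·26.982 + 2.75·28.085 + 8·15.999 = 266.215 g/mol.
Each formula unit contains 1.25 Al, equivalent to 1.25/2 = 0.6250 mol Al2O3.
M(Al2O3) = 2×26.982 + 3×15.999 = 101.961 g/mol.
Mass of Al2O3 per formula unit = 0.6250 × 101.961 = 63.726 g.
Al2O3 wt% = 63.726 / 266.215 × 100 = 23.94%.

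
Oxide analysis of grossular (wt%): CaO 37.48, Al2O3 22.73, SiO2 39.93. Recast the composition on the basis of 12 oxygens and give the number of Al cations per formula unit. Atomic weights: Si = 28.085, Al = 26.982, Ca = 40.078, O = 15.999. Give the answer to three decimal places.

2.007 Al apfu

CaO (M=56.077): mol = 0.66837; Ca = 0.66837, O = 0.66837.
Al2O3 (M=101.961): mol = 0.22293; Al = 0.44586, O = 0.66879.
SiO2 (M=60.083): mol = 0.66458; Si = 0.66458, O = 1.32916.
ΣO = 2.66632; factor = 12/ΣO = 4.50059.
Al apfu = 0.44586 × 4.50059 = 2.007.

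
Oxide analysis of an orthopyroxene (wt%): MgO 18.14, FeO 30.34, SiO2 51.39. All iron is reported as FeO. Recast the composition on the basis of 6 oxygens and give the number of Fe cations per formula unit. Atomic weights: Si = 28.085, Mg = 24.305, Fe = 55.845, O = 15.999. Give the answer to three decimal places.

MgO: 18.14/40.304 = 0.45008 mol → 0.45008 mol Mg, 0.45008 mol O.
FeO: 30.34/71.844 = 0.42230 mol → 0.42230 mol Fe, 0.42230 mol O.
SiO2: 51.39/60.083 = 0.85532 mol → 0.85532 mol Si, 1.71064 mol O.
Total oxygen = 2.58302 mol. Normalization factor = 6/2.58302 = 2.32286.
Fe per 6 O = 0.42230 × 2.32286 = 0.981.

0.981 Fe apfu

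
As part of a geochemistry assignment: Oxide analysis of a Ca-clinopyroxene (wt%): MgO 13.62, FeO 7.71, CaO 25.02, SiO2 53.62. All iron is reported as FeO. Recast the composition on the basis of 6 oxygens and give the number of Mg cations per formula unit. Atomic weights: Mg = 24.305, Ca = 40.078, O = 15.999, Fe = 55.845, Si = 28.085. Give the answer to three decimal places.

0.758 Mg apfu

MgO: 13.62/40.304 = 0.33793 mol → 0.33793 mol Mg, 0.33793 mol O.
FeO: 7.71/71.844 = 0.10732 mol → 0.10732 mol Fe, 0.10732 mol O.
CaO: 25.02/56.077 = 0.44617 mol → 0.44617 mol Ca, 0.44617 mol O.
SiO2: 53.62/60.083 = 0.89243 mol → 0.89243 mol Si, 1.78486 mol O.
Total oxygen = 2.67628 mol. Normalization factor = 6/2.67628 = 2.24192.
Mg per 6 O = 0.33793 × 2.24192 = 0.758.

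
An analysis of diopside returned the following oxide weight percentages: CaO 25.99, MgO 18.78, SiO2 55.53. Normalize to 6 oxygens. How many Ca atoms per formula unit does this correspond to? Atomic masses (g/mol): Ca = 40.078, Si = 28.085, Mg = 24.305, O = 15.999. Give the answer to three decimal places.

1.001 Ca apfu

CaO (M=56.077): mol = 0.46347; Ca = 0.46347, O = 0.46347.
MgO (M=40.304): mol = 0.46596; Mg = 0.46596, O = 0.46596.
SiO2 (M=60.083): mol = 0.92422; Si = 0.92422, O = 1.84844.
ΣO = 2.77787; factor = 6/ΣO = 2.15993.
Ca apfu = 0.46347 × 2.15993 = 1.001.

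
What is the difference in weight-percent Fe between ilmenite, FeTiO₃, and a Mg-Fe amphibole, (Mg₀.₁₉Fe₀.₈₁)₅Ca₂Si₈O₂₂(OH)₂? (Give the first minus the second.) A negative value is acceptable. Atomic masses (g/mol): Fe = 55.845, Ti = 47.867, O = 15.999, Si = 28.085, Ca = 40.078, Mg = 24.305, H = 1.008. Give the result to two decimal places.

First mineral: 55.845 g Fe in 151.709 g formula = 36.81 wt% Fe.
Second mineral: 226.172 g Fe in 940.090 g formula = 24.06 wt% Fe.
36.81% − 24.06% gives a difference of 12.75 percentage points.

12.75 percentage points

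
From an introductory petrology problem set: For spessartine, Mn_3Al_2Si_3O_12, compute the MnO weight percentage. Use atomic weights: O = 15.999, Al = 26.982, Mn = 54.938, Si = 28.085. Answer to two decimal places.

42.99 wt%

Molar mass of Mn_3Al_2Si_3O_12 = 3*54.938 + 2*26.982 + 3*28.085 + 12*15.999 = 495.021 g/mol.
Each formula unit contains 3 Mn, equivalent to 3/1 = 3.0000 mol MnO.
M(MnO) = 1×54.938 + 1×15.999 = 70.937 g/mol.
Mass of MnO per formula unit = 3.0000 × 70.937 = 212.811 g.
MnO wt% = 212.811 / 495.021 × 100 = 42.99%.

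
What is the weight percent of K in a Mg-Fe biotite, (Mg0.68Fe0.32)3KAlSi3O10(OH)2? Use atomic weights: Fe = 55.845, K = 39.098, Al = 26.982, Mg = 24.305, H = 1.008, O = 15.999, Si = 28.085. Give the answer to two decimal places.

Formula mass = 2.04×24.305 + 0.96×55.845 + 1×39.098 + 1×26.982 + 3×28.085 + 12×15.999 + 2×1.008 = 447.532 g/mol, of which 39.098 g is K.
So K makes up 39.098/447.532 = 0.0874 of the mass, i.e. 8.74%.

8.74 weight percent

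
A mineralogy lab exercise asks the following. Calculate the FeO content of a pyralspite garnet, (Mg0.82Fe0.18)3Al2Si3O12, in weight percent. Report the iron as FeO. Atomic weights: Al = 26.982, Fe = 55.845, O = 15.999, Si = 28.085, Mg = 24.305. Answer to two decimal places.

Molar mass of (Mg0.82Fe0.18)3Al2Si3O12 = 2.46*24.305 + 0.54*55.845 + 2*26.982 + 3*28.085 + 12*15.999 = 420.154 g/mol.
Each formula unit contains 0.54 Fe, equivalent to 0.54/1 = 0.5400 mol FeO.
M(FeO) = 1×55.845 + 1×15.999 = 71.844 g/mol.
Mass of FeO per formula unit = 0.5400 × 71.844 = 38.796 g.
FeO wt% = 38.796 / 420.154 × 100 = 9.23%.

9.23 wt%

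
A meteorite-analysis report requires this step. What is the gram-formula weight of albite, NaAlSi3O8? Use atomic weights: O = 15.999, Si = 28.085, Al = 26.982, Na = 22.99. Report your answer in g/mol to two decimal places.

262.22 g/mol

M = 1·22.99 + 1·26.982 + 3·28.085 + 8·15.999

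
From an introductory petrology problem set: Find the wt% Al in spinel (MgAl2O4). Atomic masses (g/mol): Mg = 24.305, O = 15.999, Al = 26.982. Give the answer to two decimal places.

37.93 weight percent

M(MgAl2O4) = 142.265 g/mol.
Al contributes 2 × 26.982 = 53.964 g per mole.
53.964/142.265 = 0.3793 → 37.93%.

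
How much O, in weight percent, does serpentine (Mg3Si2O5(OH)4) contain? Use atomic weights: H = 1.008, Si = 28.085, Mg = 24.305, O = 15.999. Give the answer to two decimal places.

M(Mg3Si2O5(OH)4) = 277.108 g/mol.
O contributes 9 × 15.999 = 143.991 g per mole.
143.991/277.108 = 0.5196 → 51.96%.

51.96 weight percent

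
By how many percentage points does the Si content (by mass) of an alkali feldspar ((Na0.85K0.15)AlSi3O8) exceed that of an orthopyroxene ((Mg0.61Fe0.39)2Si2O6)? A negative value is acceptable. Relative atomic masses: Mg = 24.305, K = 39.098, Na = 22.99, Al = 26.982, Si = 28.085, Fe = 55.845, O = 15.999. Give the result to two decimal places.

6.92 percentage points

M((Na0.85K0.15)AlSi3O8) = 264.635 g/mol, so wt% Si = 84.255/264.635 × 100 = 31.84%.
M((Mg0.61Fe0.39)2Si2O6) = 225.375 g/mol, so wt% Si = 56.170/225.375 × 100 = 24.92%.
31.84 − 24.92 = 6.92 pp.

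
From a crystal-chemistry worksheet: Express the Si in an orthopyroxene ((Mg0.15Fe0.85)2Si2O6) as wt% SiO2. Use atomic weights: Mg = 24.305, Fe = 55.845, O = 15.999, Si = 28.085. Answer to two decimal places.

47.24 wt%

Formula mass = 254.392 g/mol.
2 Si → 2.0000 mol SiO2 per formula unit; M(SiO2) = 60.083, so SiO2 mass = 120.166 g.
120.166/254.392 × 100 = 47.24 wt%.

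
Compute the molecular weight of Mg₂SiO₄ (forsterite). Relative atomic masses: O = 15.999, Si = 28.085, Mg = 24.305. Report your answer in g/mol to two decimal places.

The formula mass is the sum 2(24.305) + 1(28.085) + 4(15.999).

140.69 g/mol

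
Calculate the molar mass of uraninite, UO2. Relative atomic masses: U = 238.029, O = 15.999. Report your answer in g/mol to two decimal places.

U: 1 × 238.029 = 238.0290
O: 2 × 15.999 = 31.9980
Summing the contributions gives the formula mass.

270.03 g/mol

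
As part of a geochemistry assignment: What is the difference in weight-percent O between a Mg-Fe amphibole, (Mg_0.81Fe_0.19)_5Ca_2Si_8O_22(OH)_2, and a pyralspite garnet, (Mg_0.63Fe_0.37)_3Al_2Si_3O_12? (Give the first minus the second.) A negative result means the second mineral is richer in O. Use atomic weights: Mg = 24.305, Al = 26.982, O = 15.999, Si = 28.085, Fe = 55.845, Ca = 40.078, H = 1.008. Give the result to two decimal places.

1.77 percentage points

M((Mg_0.81Fe_0.19)_5Ca_2Si_8O_22(OH)_2) = 842.316 g/mol, so wt% O = 383.976/842.316 × 100 = 45.59%.
M((Mg_0.63Fe_0.37)_3Al_2Si_3O_12) = 438.131 g/mol, so wt% O = 191.988/438.131 × 100 = 43.82%.
45.59 − 43.82 = 1.77 pp.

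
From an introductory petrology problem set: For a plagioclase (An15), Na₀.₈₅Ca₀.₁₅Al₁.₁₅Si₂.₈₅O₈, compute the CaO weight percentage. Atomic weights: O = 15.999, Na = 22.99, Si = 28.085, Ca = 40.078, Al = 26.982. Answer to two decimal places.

Molar mass of Na₀.₈₅Ca₀.₁₅Al₁.₁₅Si₂.₈₅O₈ = 0.85×22.99 + 0.15×40.078 + 1.15×26.982 + 2.85×28.085 + 8×15.999 = 264.617 g/mol.
Each formula unit contains 0.15 Ca, equivalent to 0.15/1 = 0.1500 mol CaO.
M(CaO) = 1×40.078 + 1×15.999 = 56.077 g/mol.
Mass of CaO per formula unit = 0.1500 × 56.077 = 8.412 g.
CaO wt% = 8.412 / 264.617 × 100 = 3.18%.

3.18 wt%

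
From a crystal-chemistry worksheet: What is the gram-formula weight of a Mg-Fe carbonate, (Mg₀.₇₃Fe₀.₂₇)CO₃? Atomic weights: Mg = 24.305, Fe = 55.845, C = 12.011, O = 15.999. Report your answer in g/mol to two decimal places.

92.83 g/mol

M = 0.73*24.305 + 0.27*55.845 + 1*12.011 + 3*15.999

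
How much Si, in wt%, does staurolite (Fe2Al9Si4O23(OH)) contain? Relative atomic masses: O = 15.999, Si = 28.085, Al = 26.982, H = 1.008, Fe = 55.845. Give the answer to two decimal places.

13.19 wt%

Molar mass of Fe2Al9Si4O23(OH): 2×55.845 + 9×26.982 + 4×28.085 + 24×15.999 + 1×1.008 = 851.852 g/mol.
Mass of Si per formula unit: 4 × 28.085 = 112.340 g.
Weight fraction Si = 112.340 / 851.852 = 0.1319.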